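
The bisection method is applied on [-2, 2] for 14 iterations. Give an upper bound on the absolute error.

Bisection error bound: |error| ≤ (b-a)/2^n
|error| ≤ (2 - (-2))/2^14 = 4/2^14
|error| ≤ 0.0002441406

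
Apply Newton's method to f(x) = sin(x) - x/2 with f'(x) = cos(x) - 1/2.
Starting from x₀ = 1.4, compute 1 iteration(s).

f(x) = sin(x) - x/2
f'(x) = cos(x) - 1/2
x₀ = 1.4

Newton-Raphson formula: x_{n+1} = x_n - f(x_n)/f'(x_n)

Iteration 1:
  f(1.400000) = 0.285450
  f'(1.400000) = -0.330033
  x_1 = 1.400000 - 0.285450/(-0.330033) = 2.264913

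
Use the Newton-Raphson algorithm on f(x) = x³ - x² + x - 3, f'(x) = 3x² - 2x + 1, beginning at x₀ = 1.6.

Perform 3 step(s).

f(x) = x³ - x² + x - 3
f'(x) = 3x² - 2x + 1
x₀ = 1.6

Newton-Raphson formula: x_{n+1} = x_n - f(x_n)/f'(x_n)

Iteration 1:
  f(1.600000) = 0.136000
  f'(1.600000) = 5.480000
  x_1 = 1.600000 - 0.136000/5.480000 = 1.575182
Iteration 2:
  f(1.575182) = 0.002325
  f'(1.575182) = 5.293235
  x_2 = 1.575182 - 0.002325/5.293235 = 1.574743
Iteration 3:
  f(1.574743) = 0.000001
  f'(1.574743) = 5.289962
  x_3 = 1.574743 - 0.000001/5.289962 = 1.574743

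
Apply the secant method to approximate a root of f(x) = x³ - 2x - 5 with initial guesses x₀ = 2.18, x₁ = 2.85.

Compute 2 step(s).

f(x) = x³ - 2x - 5
x₀ = 2.18, x₁ = 2.85

Secant formula: x_{n+1} = x_n - f(x_n)(x_n - x_{n-1})/(f(x_n) - f(x_{n-1}))

Iteration 1:
  f(2.180000) = 1.000232
  f(2.850000) = 12.449125
  x_2 = 2.850000 - 12.449125×(2.850000 - 2.180000)/(12.449125 - 1.000232)
       = 2.121465
Iteration 2:
  f(2.850000) = 12.449125
  f(2.121465) = 0.304970
  x_3 = 2.121465 - 0.304970×(2.121465 - 2.850000)/(0.304970 - 12.449125)
       = 2.103170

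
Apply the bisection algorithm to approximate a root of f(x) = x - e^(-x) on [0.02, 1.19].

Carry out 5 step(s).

f(x) = x - e^(-x)
Initial interval: [0.02, 1.19]

Iteration 1:
  c_1 = (0.020000 + 1.190000)/2 = 0.605000
  f(c_1) = f(0.605000) = 0.058926
  f(a) × f(c) < 0, new interval: [0.020000, 0.605000]
Iteration 2:
  c_2 = (0.020000 + 0.605000)/2 = 0.312500
  f(c_2) = f(0.312500) = -0.419116
  f(a) × f(c) ≥ 0, new interval: [0.312500, 0.605000]
Iteration 3:
  c_3 = (0.312500 + 0.605000)/2 = 0.458750
  f(c_3) = f(0.458750) = -0.173323
  f(a) × f(c) ≥ 0, new interval: [0.458750, 0.605000]
Iteration 4:
  c_4 = (0.458750 + 0.605000)/2 = 0.531875
  f(c_4) = f(0.531875) = -0.055627
  f(a) × f(c) ≥ 0, new interval: [0.531875, 0.605000]
Iteration 5:
  c_5 = (0.531875 + 0.605000)/2 = 0.568437
  f(c_5) = f(0.568437) = 0.002028
  f(a) × f(c) < 0, new interval: [0.531875, 0.568437]

After 5 iteration(s), the approximation is c_5 = 0.568437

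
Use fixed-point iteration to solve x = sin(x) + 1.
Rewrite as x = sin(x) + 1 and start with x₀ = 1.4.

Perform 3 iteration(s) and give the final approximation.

Equation: x = sin(x) + 1
Fixed-point form: x = sin(x) + 1
x₀ = 1.4

x_1 = g(1.400000) = 1.985450
x_2 = g(1.985450) = 1.915256
x_3 = g(1.915256) = 1.941258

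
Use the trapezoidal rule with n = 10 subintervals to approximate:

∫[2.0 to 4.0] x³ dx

f(x) = x³
a = 2.0, b = 4.0, n = 10
h = (b - a)/n = 0.200000

Trapezoidal rule: (h/2)[f(x₀) + 2f(x₁) + 2f(x₂) + ... + f(xₙ)]

x_0 = 2.0000, f(x_0) = 8.000000, coefficient = 1
x_1 = 2.2000, f(x_1) = 10.648000, coefficient = 2
x_2 = 2.4000, f(x_2) = 13.824000, coefficient = 2
x_3 = 2.6000, f(x_3) = 17.576000, coefficient = 2
x_4 = 2.8000, f(x_4) = 21.952000, coefficient = 2
x_5 = 3.0000, f(x_5) = 27.000000, coefficient = 2
x_6 = 3.2000, f(x_6) = 32.768000, coefficient = 2
x_7 = 3.4000, f(x_7) = 39.304000, coefficient = 2
x_8 = 3.6000, f(x_8) = 46.656000, coefficient = 2
x_9 = 3.8000, f(x_9) = 54.872000, coefficient = 2
x_10 = 4.0000, f(x_10) = 64.000000, coefficient = 1

I ≈ (0.200000/2) × 601.200000 = 60.120000
Exact value: 60.000000
Error: 0.120000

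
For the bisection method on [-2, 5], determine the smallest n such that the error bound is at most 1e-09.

We need (b-a)/2^n ≤ 1e-09
(5 - (-2))/2^n ≤ 1e-09
7/2^n ≤ 1e-09
2^n ≥ 7000000000
n ≥ log₂(7000000000) = 32.70
n ≥ 33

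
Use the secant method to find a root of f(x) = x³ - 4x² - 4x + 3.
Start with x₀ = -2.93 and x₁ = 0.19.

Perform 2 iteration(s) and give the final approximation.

f(x) = x³ - 4x² - 4x + 3
x₀ = -2.93, x₁ = 0.19

Secant formula: x_{n+1} = x_n - f(x_n)(x_n - x_{n-1})/(f(x_n) - f(x_{n-1}))

Iteration 1:
  f(-2.930000) = -44.773357
  f(0.190000) = 2.102459
  x_2 = 0.190000 - 2.102459×(0.190000 - (-2.930000))/(2.102459 - (-44.773357))
       = 0.050063
Iteration 2:
  f(0.190000) = 2.102459
  f(0.050063) = 2.789849
  x_3 = 0.050063 - 2.789849×(0.050063 - 0.190000)/(2.789849 - 2.102459)
       = 0.618013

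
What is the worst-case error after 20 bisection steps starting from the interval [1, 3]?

Bisection error bound: |error| ≤ (b-a)/2^n
|error| ≤ (3 - 1)/2^20 = 2/2^20
|error| ≤ 0.0000019073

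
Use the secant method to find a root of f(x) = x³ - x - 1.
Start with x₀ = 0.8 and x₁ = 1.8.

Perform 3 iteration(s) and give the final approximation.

f(x) = x³ - x - 1
x₀ = 0.8, x₁ = 1.8

Secant formula: x_{n+1} = x_n - f(x_n)(x_n - x_{n-1})/(f(x_n) - f(x_{n-1}))

Iteration 1:
  f(0.800000) = -1.288000
  f(1.800000) = 3.032000
  x_2 = 1.800000 - 3.032000×(1.800000 - 0.800000)/(3.032000 - (-1.288000))
       = 1.098148
Iteration 2:
  f(1.800000) = 3.032000
  f(1.098148) = -0.773859
  x_3 = 1.098148 - (-0.773859)×(1.098148 - 1.800000)/(-0.773859 - 3.032000)
       = 1.240858
Iteration 3:
  f(1.098148) = -0.773859
  f(1.240858) = -0.330273
  x_4 = 1.240858 - (-0.330273)×(1.240858 - 1.098148)/(-0.330273 - (-0.773859))
       = 1.347113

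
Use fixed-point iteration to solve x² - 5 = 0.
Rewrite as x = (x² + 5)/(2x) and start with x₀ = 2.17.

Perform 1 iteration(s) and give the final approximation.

Equation: x² - 5 = 0
Fixed-point form: x = (x² + 5)/(2x)
x₀ = 2.17

x_1 = g(2.170000) = 2.237074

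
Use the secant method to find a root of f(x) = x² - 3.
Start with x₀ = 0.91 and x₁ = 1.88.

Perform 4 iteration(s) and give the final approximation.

f(x) = x² - 3
x₀ = 0.91, x₁ = 1.88

Secant formula: x_{n+1} = x_n - f(x_n)(x_n - x_{n-1})/(f(x_n) - f(x_{n-1}))

Iteration 1:
  f(0.910000) = -2.171900
  f(1.880000) = 0.534400
  x_2 = 1.880000 - 0.534400×(1.880000 - 0.910000)/(0.534400 - (-2.171900))
       = 1.688459
Iteration 2:
  f(1.880000) = 0.534400
  f(1.688459) = -0.149107
  x_3 = 1.688459 - (-0.149107)×(1.688459 - 1.880000)/(-0.149107 - 0.534400)
       = 1.730243
Iteration 3:
  f(1.688459) = -0.149107
  f(1.730243) = -0.006258
  x_4 = 1.730243 - (-0.006258)×(1.730243 - 1.688459)/(-0.006258 - (-0.149107))
       = 1.732074
Iteration 4:
  f(1.730243) = -0.006258
  f(1.732074) = 0.000080
  x_5 = 1.732074 - 0.000080×(1.732074 - 1.730243)/(0.000080 - (-0.006258))
       = 1.732051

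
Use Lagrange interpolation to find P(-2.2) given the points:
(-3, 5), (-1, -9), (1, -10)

Lagrange interpolation formula:
P(x) = Σ yᵢ × Lᵢ(x)
where Lᵢ(x) = Π_{j≠i} (x - xⱼ)/(xᵢ - xⱼ)

L_0(-2.2) = (-2.2 - (-1))/(-3 - (-1)) × (-2.2 - 1)/(-3 - 1) = 0.480000
L_1(-2.2) = (-2.2 - (-3))/(-1 - (-3)) × (-2.2 - 1)/(-1 - 1) = 0.640000
L_2(-2.2) = (-2.2 - (-3))/(1 - (-3)) × (-2.2 - (-1))/(1 - (-1)) = -0.120000

P(-2.2) = 5×L_0(-2.2) + (-9)×L_1(-2.2) + (-10)×L_2(-2.2)
P(-2.2) = -2.160000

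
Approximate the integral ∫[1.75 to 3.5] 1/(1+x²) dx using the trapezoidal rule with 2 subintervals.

f(x) = 1/(1+x²)
a = 1.75, b = 3.5, n = 2
h = (b - a)/n = 0.875000

Trapezoidal rule: (h/2)[f(x₀) + 2f(x₁) + 2f(x₂) + ... + f(xₙ)]

x_0 = 1.7500, f(x_0) = 0.246154, coefficient = 1
x_1 = 2.6250, f(x_1) = 0.126733, coefficient = 2
x_2 = 3.5000, f(x_2) = 0.075472, coefficient = 1

I ≈ (0.875000/2) × 0.575091 = 0.251602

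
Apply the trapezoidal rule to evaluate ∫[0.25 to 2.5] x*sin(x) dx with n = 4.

f(x) = x*sin(x)
a = 0.25, b = 2.5, n = 4
h = (b - a)/n = 0.562500

Trapezoidal rule: (h/2)[f(x₀) + 2f(x₁) + 2f(x₂) + ... + f(xₙ)]

x_0 = 0.2500, f(x_0) = 0.061851, coefficient = 1
x_1 = 0.8125, f(x_1) = 0.589882, coefficient = 2
x_2 = 1.3750, f(x_2) = 1.348728, coefficient = 2
x_3 = 1.9375, f(x_3) = 1.808684, coefficient = 2
x_4 = 2.5000, f(x_4) = 1.496180, coefficient = 1

I ≈ (0.562500/2) × 9.052619 = 2.546049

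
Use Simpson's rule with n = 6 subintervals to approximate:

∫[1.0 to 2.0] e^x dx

f(x) = e^x
a = 1.0, b = 2.0, n = 6
h = (b - a)/n = 0.166667

Simpson's rule: (h/3)[f(x₀) + 4f(x₁) + 2f(x₂) + ... + f(xₙ)]

x_0 = 1.0000, f(x_0) = 2.718282, coefficient = 1
x_1 = 1.1667, f(x_1) = 3.211271, coefficient = 4
x_2 = 1.3333, f(x_2) = 3.793668, coefficient = 2
x_3 = 1.5000, f(x_3) = 4.481689, coefficient = 4
x_4 = 1.6667, f(x_4) = 5.294490, coefficient = 2
x_5 = 1.8333, f(x_5) = 6.254701, coefficient = 4
x_6 = 2.0000, f(x_6) = 7.389056, coefficient = 1

I ≈ (0.166667/3) × 84.074296 = 4.670794
Exact value: 4.670774
Error: 0.000020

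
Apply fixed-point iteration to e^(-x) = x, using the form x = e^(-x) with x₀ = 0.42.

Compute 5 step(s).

Equation: e^(-x) = x
Fixed-point form: x = e^(-x)
x₀ = 0.42

x_1 = g(0.420000) = 0.657047
x_2 = g(0.657047) = 0.518380
x_3 = g(0.518380) = 0.595484
x_4 = g(0.595484) = 0.551295
x_5 = g(0.551295) = 0.576203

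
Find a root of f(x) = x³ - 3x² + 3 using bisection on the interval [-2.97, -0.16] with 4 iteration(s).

f(x) = x³ - 3x² + 3
Initial interval: [-2.97, -0.16]

Iteration 1:
  c_1 = (-2.970000 + (-0.160000))/2 = -1.565000
  f(c_1) = f(-1.565000) = -8.180712
  f(a) × f(c) ≥ 0, new interval: [-1.565000, -0.160000]
Iteration 2:
  c_2 = (-1.565000 + (-0.160000))/2 = -0.862500
  f(c_2) = f(-0.862500) = 0.126662
  f(a) × f(c) < 0, new interval: [-1.565000, -0.862500]
Iteration 3:
  c_3 = (-1.565000 + (-0.862500))/2 = -1.213750
  f(c_3) = f(-1.213750) = -3.207650
  f(a) × f(c) ≥ 0, new interval: [-1.213750, -0.862500]
Iteration 4:
  c_4 = (-1.213750 + (-0.862500))/2 = -1.038125
  f(c_4) = f(-1.038125) = -1.351902
  f(a) × f(c) ≥ 0, new interval: [-1.038125, -0.862500]

After 4 iteration(s), the approximation is c_4 = -1.038125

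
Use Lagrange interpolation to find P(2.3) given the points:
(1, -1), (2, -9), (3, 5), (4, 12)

Lagrange interpolation formula:
P(x) = Σ yᵢ × Lᵢ(x)
where Lᵢ(x) = Π_{j≠i} (x - xⱼ)/(xᵢ - xⱼ)

L_0(2.3) = (2.3 - 2)/(1 - 2) × (2.3 - 3)/(1 - 3) × (2.3 - 4)/(1 - 4) = -0.059500
L_1(2.3) = (2.3 - 1)/(2 - 1) × (2.3 - 3)/(2 - 3) × (2.3 - 4)/(2 - 4) = 0.773500
L_2(2.3) = (2.3 - 1)/(3 - 1) × (2.3 - 2)/(3 - 2) × (2.3 - 4)/(3 - 4) = 0.331500
L_3(2.3) = (2.3 - 1)/(4 - 1) × (2.3 - 2)/(4 - 2) × (2.3 - 3)/(4 - 3) = -0.045500

P(2.3) = (-1)×L_0(2.3) + (-9)×L_1(2.3) + 5×L_2(2.3) + 12×L_3(2.3)
P(2.3) = -5.790500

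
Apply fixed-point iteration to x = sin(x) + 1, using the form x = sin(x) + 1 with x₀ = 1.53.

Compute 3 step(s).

Equation: x = sin(x) + 1
Fixed-point form: x = sin(x) + 1
x₀ = 1.53

x_1 = g(1.530000) = 1.999168
x_2 = g(1.999168) = 1.909643
x_3 = g(1.909643) = 1.943139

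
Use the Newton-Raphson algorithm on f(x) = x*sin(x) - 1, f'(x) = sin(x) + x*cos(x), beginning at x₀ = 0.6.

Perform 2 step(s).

f(x) = x*sin(x) - 1
f'(x) = sin(x) + x*cos(x)
x₀ = 0.6

Newton-Raphson formula: x_{n+1} = x_n - f(x_n)/f'(x_n)

Iteration 1:
  f(0.600000) = -0.661215
  f'(0.600000) = 1.059844
  x_1 = 0.600000 - (-0.661215)/1.059844 = 1.223879
Iteration 2:
  f(1.223879) = 0.150967
  f'(1.223879) = 1.356545
  x_2 = 1.223879 - 0.150967/1.356545 = 1.112591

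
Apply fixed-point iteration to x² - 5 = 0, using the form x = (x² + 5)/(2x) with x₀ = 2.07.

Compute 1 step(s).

Equation: x² - 5 = 0
Fixed-point form: x = (x² + 5)/(2x)
x₀ = 2.07

x_1 = g(2.070000) = 2.242729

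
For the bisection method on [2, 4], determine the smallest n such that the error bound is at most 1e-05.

We need (b-a)/2^n ≤ 1e-05
(4 - 2)/2^n ≤ 1e-05
2/2^n ≤ 1e-05
2^n ≥ 200000
n ≥ log₂(200000) = 17.61
n ≥ 18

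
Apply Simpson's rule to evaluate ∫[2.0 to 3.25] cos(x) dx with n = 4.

f(x) = cos(x)
a = 2.0, b = 3.25, n = 4
h = (b - a)/n = 0.312500

Simpson's rule: (h/3)[f(x₀) + 4f(x₁) + 2f(x₂) + ... + f(xₙ)]

x_0 = 2.0000, f(x_0) = -0.416147, coefficient = 1
x_1 = 2.3125, f(x_1) = -0.675545, coefficient = 4
x_2 = 2.6250, f(x_2) = -0.869507, coefficient = 2
x_3 = 2.9375, f(x_3) = -0.979245, coefficient = 4
x_4 = 3.2500, f(x_4) = -0.994130, coefficient = 1

I ≈ (0.312500/3) × -9.768452 = -1.017547
Exact value: -1.017493
Error: 0.000055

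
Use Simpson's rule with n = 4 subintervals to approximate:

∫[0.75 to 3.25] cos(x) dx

f(x) = cos(x)
a = 0.75, b = 3.25, n = 4
h = (b - a)/n = 0.625000

Simpson's rule: (h/3)[f(x₀) + 4f(x₁) + 2f(x₂) + ... + f(xₙ)]

x_0 = 0.7500, f(x_0) = 0.731689, coefficient = 1
x_1 = 1.3750, f(x_1) = 0.194548, coefficient = 4
x_2 = 2.0000, f(x_2) = -0.416147, coefficient = 2
x_3 = 2.6250, f(x_3) = -0.869507, coefficient = 4
x_4 = 3.2500, f(x_4) = -0.994130, coefficient = 1

I ≈ (0.625000/3) × -3.794572 = -0.790536
Exact value: -0.789834
Error: 0.000702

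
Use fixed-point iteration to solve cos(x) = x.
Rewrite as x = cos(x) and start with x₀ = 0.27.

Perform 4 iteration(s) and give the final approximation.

Equation: cos(x) = x
Fixed-point form: x = cos(x)
x₀ = 0.27

x_1 = g(0.270000) = 0.963771
x_2 = g(0.963771) = 0.570427
x_3 = g(0.570427) = 0.841671
x_4 = g(0.841671) = 0.666218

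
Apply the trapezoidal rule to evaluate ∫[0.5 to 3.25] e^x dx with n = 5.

f(x) = e^x
a = 0.5, b = 3.25, n = 5
h = (b - a)/n = 0.550000

Trapezoidal rule: (h/2)[f(x₀) + 2f(x₁) + 2f(x₂) + ... + f(xₙ)]

x_0 = 0.5000, f(x_0) = 1.648721, coefficient = 1
x_1 = 1.0500, f(x_1) = 2.857651, coefficient = 2
x_2 = 1.6000, f(x_2) = 4.953032, coefficient = 2
x_3 = 2.1500, f(x_3) = 8.584858, coefficient = 2
x_4 = 2.7000, f(x_4) = 14.879732, coefficient = 2
x_5 = 3.2500, f(x_5) = 25.790340, coefficient = 1

I ≈ (0.550000/2) × 89.989609 = 24.747142
Exact value: 24.141619
Error: 0.605524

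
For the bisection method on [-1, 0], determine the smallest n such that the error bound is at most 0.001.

We need (b-a)/2^n ≤ 0.001
(0 - (-1))/2^n ≤ 0.001
1/2^n ≤ 0.001
2^n ≥ 1000
n ≥ log₂(1000) = 9.97
n ≥ 10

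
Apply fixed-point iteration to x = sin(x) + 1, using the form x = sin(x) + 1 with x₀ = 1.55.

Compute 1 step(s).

Equation: x = sin(x) + 1
Fixed-point form: x = sin(x) + 1
x₀ = 1.55

x_1 = g(1.550000) = 1.999784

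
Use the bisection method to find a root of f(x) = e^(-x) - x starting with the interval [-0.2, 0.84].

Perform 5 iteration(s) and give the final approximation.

f(x) = e^(-x) - x
Initial interval: [-0.2, 0.84]

Iteration 1:
  c_1 = (-0.200000 + 0.840000)/2 = 0.320000
  f(c_1) = f(0.320000) = 0.406149
  f(a) × f(c) ≥ 0, new interval: [0.320000, 0.840000]
Iteration 2:
  c_2 = (0.320000 + 0.840000)/2 = 0.580000
  f(c_2) = f(0.580000) = -0.020102
  f(a) × f(c) < 0, new interval: [0.320000, 0.580000]
Iteration 3:
  c_3 = (0.320000 + 0.580000)/2 = 0.450000
  f(c_3) = f(0.450000) = 0.187628
  f(a) × f(c) ≥ 0, new interval: [0.450000, 0.580000]
Iteration 4:
  c_4 = (0.450000 + 0.580000)/2 = 0.515000
  f(c_4) = f(0.515000) = 0.082501
  f(a) × f(c) ≥ 0, new interval: [0.515000, 0.580000]
Iteration 5:
  c_5 = (0.515000 + 0.580000)/2 = 0.547500
  f(c_5) = f(0.547500) = 0.030894
  f(a) × f(c) ≥ 0, new interval: [0.547500, 0.580000]

After 5 iteration(s), the approximation is c_5 = 0.547500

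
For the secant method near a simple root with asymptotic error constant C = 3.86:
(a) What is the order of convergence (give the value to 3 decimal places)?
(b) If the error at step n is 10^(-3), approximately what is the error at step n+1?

(a) Secant method has superlinear convergence with order φ = (1+√5)/2 ≈ 1.618.
    This means |e_{n+1}| ≈ C|e_n|^1.618.

(b) With |e_n| = 10^(-3) and C = 3.86:
    |e_{n+1}| ≈ 3.86 × (10^(-3))^1.618 = 3.86 × 10^(-4.85)

(a) ≈ 1.618 (golden ratio); (b) |e_{n+1}| ≈ 5.401e-05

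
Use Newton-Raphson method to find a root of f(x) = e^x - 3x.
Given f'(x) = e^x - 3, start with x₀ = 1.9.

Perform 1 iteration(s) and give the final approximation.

f(x) = e^x - 3x
f'(x) = e^x - 3
x₀ = 1.9

Newton-Raphson formula: x_{n+1} = x_n - f(x_n)/f'(x_n)

Iteration 1:
  f(1.900000) = 0.985894
  f'(1.900000) = 3.685894
  x_1 = 1.900000 - 0.985894/3.685894 = 1.632522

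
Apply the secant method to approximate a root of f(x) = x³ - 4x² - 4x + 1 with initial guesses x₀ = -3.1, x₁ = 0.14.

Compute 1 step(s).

f(x) = x³ - 4x² - 4x + 1
x₀ = -3.1, x₁ = 0.14

Secant formula: x_{n+1} = x_n - f(x_n)(x_n - x_{n-1})/(f(x_n) - f(x_{n-1}))

Iteration 1:
  f(-3.100000) = -54.831000
  f(0.140000) = 0.364344
  x_2 = 0.140000 - 0.364344×(0.140000 - (-3.100000))/(0.364344 - (-54.831000))
       = 0.118613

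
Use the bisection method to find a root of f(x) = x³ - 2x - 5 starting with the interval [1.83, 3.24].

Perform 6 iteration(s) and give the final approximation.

f(x) = x³ - 2x - 5
Initial interval: [1.83, 3.24]

Iteration 1:
  c_1 = (1.830000 + 3.240000)/2 = 2.535000
  f(c_1) = f(2.535000) = 6.220480
  f(a) × f(c) < 0, new interval: [1.830000, 2.535000]
Iteration 2:
  c_2 = (1.830000 + 2.535000)/2 = 2.182500
  f(c_2) = f(2.182500) = 1.030916
  f(a) × f(c) < 0, new interval: [1.830000, 2.182500]
Iteration 3:
  c_3 = (1.830000 + 2.182500)/2 = 2.006250
  f(c_3) = f(2.006250) = -0.937265
  f(a) × f(c) ≥ 0, new interval: [2.006250, 2.182500]
Iteration 4:
  c_4 = (2.006250 + 2.182500)/2 = 2.094375
  f(c_4) = f(2.094375) = -0.001970
  f(a) × f(c) ≥ 0, new interval: [2.094375, 2.182500]
Iteration 5:
  c_5 = (2.094375 + 2.182500)/2 = 2.138438
  f(c_5) = f(2.138438) = 0.502018
  f(a) × f(c) < 0, new interval: [2.094375, 2.138438]
Iteration 6:
  c_6 = (2.094375 + 2.138438)/2 = 2.116406
  f(c_6) = f(2.116406) = 0.246942
  f(a) × f(c) < 0, new interval: [2.094375, 2.116406]

After 6 iteration(s), the approximation is c_6 = 2.116406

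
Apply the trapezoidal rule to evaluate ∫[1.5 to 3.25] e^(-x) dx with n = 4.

f(x) = e^(-x)
a = 1.5, b = 3.25, n = 4
h = (b - a)/n = 0.437500

Trapezoidal rule: (h/2)[f(x₀) + 2f(x₁) + 2f(x₂) + ... + f(xₙ)]

x_0 = 1.5000, f(x_0) = 0.223130, coefficient = 1
x_1 = 1.9375, f(x_1) = 0.144064, coefficient = 2
x_2 = 2.3750, f(x_2) = 0.093014, coefficient = 2
x_3 = 2.8125, f(x_3) = 0.060055, coefficient = 2
x_4 = 3.2500, f(x_4) = 0.038774, coefficient = 1

I ≈ (0.437500/2) × 0.856170 = 0.187287
Exact value: 0.184356
Error: 0.002931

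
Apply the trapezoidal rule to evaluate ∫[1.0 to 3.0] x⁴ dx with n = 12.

f(x) = x⁴
a = 1.0, b = 3.0, n = 12
h = (b - a)/n = 0.166667

Trapezoidal rule: (h/2)[f(x₀) + 2f(x₁) + 2f(x₂) + ... + f(xₙ)]

x_0 = 1.0000, f(x_0) = 1.000000, coefficient = 1
x_1 = 1.1667, f(x_1) = 1.852623, coefficient = 2
x_2 = 1.3333, f(x_2) = 3.160494, coefficient = 2
x_3 = 1.5000, f(x_3) = 5.062500, coefficient = 2
x_4 = 1.6667, f(x_4) = 7.716049, coefficient = 2
x_5 = 1.8333, f(x_5) = 11.297068, coefficient = 2
x_6 = 2.0000, f(x_6) = 16.000000, coefficient = 2
x_7 = 2.1667, f(x_7) = 22.037809, coefficient = 2
x_8 = 2.3333, f(x_8) = 29.641975, coefficient = 2
x_9 = 2.5000, f(x_9) = 39.062500, coefficient = 2
x_10 = 2.6667, f(x_10) = 50.567901, coefficient = 2
x_11 = 2.8333, f(x_11) = 64.445216, coefficient = 2
x_12 = 3.0000, f(x_12) = 81.000000, coefficient = 1

I ≈ (0.166667/2) × 583.688272 = 48.640689
Exact value: 48.400000
Error: 0.240689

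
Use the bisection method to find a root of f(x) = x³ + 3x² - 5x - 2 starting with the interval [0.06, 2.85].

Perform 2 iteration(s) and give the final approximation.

f(x) = x³ + 3x² - 5x - 2
Initial interval: [0.06, 2.85]

Iteration 1:
  c_1 = (0.060000 + 2.850000)/2 = 1.455000
  f(c_1) = f(1.455000) = 0.156346
  f(a) × f(c) < 0, new interval: [0.060000, 1.455000]
Iteration 2:
  c_2 = (0.060000 + 1.455000)/2 = 0.757500
  f(c_2) = f(0.757500) = -3.631423
  f(a) × f(c) ≥ 0, new interval: [0.757500, 1.455000]

After 2 iteration(s), the approximation is c_2 = 0.757500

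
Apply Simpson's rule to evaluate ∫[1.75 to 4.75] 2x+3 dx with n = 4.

f(x) = 2x+3
a = 1.75, b = 4.75, n = 4
h = (b - a)/n = 0.750000

Simpson's rule: (h/3)[f(x₀) + 4f(x₁) + 2f(x₂) + ... + f(xₙ)]

x_0 = 1.7500, f(x_0) = 6.500000, coefficient = 1
x_1 = 2.5000, f(x_1) = 8.000000, coefficient = 4
x_2 = 3.2500, f(x_2) = 9.500000, coefficient = 2
x_3 = 4.0000, f(x_3) = 11.000000, coefficient = 4
x_4 = 4.7500, f(x_4) = 12.500000, coefficient = 1

I ≈ (0.750000/3) × 114.000000 = 28.500000
Exact value: 28.500000
Error: 0.000000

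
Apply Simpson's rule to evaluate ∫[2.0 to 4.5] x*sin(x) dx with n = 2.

f(x) = x*sin(x)
a = 2.0, b = 4.5, n = 2
h = (b - a)/n = 1.250000

Simpson's rule: (h/3)[f(x₀) + 4f(x₁) + 2f(x₂) + ... + f(xₙ)]

x_0 = 2.0000, f(x_0) = 1.818595, coefficient = 1
x_1 = 3.2500, f(x_1) = -0.351634, coefficient = 4
x_2 = 4.5000, f(x_2) = -4.398886, coefficient = 1

I ≈ (1.250000/3) × -3.986827 = -1.661178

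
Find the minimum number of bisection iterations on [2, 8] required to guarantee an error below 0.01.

We need (b-a)/2^n ≤ 0.01
(8 - 2)/2^n ≤ 0.01
6/2^n ≤ 0.01
2^n ≥ 600
n ≥ log₂(600) = 9.23
n ≥ 10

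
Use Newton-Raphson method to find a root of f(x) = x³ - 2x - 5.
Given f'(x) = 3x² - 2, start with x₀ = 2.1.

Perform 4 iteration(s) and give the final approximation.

f(x) = x³ - 2x - 5
f'(x) = 3x² - 2
x₀ = 2.1

Newton-Raphson formula: x_{n+1} = x_n - f(x_n)/f'(x_n)

Iteration 1:
  f(2.100000) = 0.061000
  f'(2.100000) = 11.230000
  x_1 = 2.100000 - 0.061000/11.230000 = 2.094568
Iteration 2:
  f(2.094568) = 0.000186
  f'(2.094568) = 11.161647
  x_2 = 2.094568 - 0.000186/11.161647 = 2.094551
Iteration 3:
  f(2.094551) = 0.000000
  f'(2.094551) = 11.161438
  x_3 = 2.094551 - 0.000000/11.161438 = 2.094551
Iteration 4:
  f(2.094551) = 0.000000
  f'(2.094551) = 11.161438
  x_4 = 2.094551 - 0.000000/11.161438 = 2.094551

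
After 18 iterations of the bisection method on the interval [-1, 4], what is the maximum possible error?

Bisection error bound: |error| ≤ (b-a)/2^n
|error| ≤ (4 - (-1))/2^18 = 5/2^18
|error| ≤ 0.0000190735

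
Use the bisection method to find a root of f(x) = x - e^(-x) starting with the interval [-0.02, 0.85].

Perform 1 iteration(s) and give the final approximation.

f(x) = x - e^(-x)
Initial interval: [-0.02, 0.85]

Iteration 1:
  c_1 = (-0.020000 + 0.850000)/2 = 0.415000
  f(c_1) = f(0.415000) = -0.245340
  f(a) × f(c) ≥ 0, new interval: [0.415000, 0.850000]

After 1 iteration(s), the approximation is c_1 = 0.415000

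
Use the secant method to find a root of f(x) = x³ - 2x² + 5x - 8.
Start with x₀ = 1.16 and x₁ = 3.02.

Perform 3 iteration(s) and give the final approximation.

f(x) = x³ - 2x² + 5x - 8
x₀ = 1.16, x₁ = 3.02

Secant formula: x_{n+1} = x_n - f(x_n)(x_n - x_{n-1})/(f(x_n) - f(x_{n-1}))

Iteration 1:
  f(1.160000) = -3.330304
  f(3.020000) = 16.402808
  x_2 = 3.020000 - 16.402808×(3.020000 - 1.160000)/(16.402808 - (-3.330304))
       = 1.473907
Iteration 2:
  f(3.020000) = 16.402808
  f(1.473907) = -1.773349
  x_3 = 1.473907 - (-1.773349)×(1.473907 - 3.020000)/(-1.773349 - 16.402808)
       = 1.624751
Iteration 3:
  f(1.473907) = -1.773349
  f(1.624751) = -0.866833
  x_4 = 1.624751 - (-0.866833)×(1.624751 - 1.473907)/(-0.866833 - (-1.773349))
       = 1.768992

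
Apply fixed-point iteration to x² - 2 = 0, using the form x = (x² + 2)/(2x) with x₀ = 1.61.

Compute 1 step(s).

Equation: x² - 2 = 0
Fixed-point form: x = (x² + 2)/(2x)
x₀ = 1.61

x_1 = g(1.610000) = 1.426118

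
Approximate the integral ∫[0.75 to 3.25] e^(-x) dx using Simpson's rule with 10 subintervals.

f(x) = e^(-x)
a = 0.75, b = 3.25, n = 10
h = (b - a)/n = 0.250000

Simpson's rule: (h/3)[f(x₀) + 4f(x₁) + 2f(x₂) + ... + f(xₙ)]

x_0 = 0.7500, f(x_0) = 0.472367, coefficient = 1
x_1 = 1.0000, f(x_1) = 0.367879, coefficient = 4
x_2 = 1.2500, f(x_2) = 0.286505, coefficient = 2
x_3 = 1.5000, f(x_3) = 0.223130, coefficient = 4
x_4 = 1.7500, f(x_4) = 0.173774, coefficient = 2
x_5 = 2.0000, f(x_5) = 0.135335, coefficient = 4
x_6 = 2.2500, f(x_6) = 0.105399, coefficient = 2
x_7 = 2.5000, f(x_7) = 0.082085, coefficient = 4
x_8 = 2.7500, f(x_8) = 0.063928, coefficient = 2
x_9 = 3.0000, f(x_9) = 0.049787, coefficient = 4
x_10 = 3.2500, f(x_10) = 0.038774, coefficient = 1

I ≈ (0.250000/3) × 5.203220 = 0.433602
Exact value: 0.433592
Error: 0.000009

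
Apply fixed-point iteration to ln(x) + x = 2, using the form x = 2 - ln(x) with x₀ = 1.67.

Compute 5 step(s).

Equation: ln(x) + x = 2
Fixed-point form: x = 2 - ln(x)
x₀ = 1.67

x_1 = g(1.670000) = 1.487176
x_2 = g(1.487176) = 1.603121
x_3 = g(1.603121) = 1.528048
x_4 = g(1.528048) = 1.576009
x_5 = g(1.576009) = 1.545104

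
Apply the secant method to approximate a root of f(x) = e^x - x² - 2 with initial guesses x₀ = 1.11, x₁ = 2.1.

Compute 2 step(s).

f(x) = e^x - x² - 2
x₀ = 1.11, x₁ = 2.1

Secant formula: x_{n+1} = x_n - f(x_n)(x_n - x_{n-1})/(f(x_n) - f(x_{n-1}))

Iteration 1:
  f(1.110000) = -0.197742
  f(2.100000) = 1.756170
  x_2 = 2.100000 - 1.756170×(2.100000 - 1.110000)/(1.756170 - (-0.197742))
       = 1.210191
Iteration 2:
  f(2.100000) = 1.756170
  f(1.210191) = -0.110437
  x_3 = 1.210191 - (-0.110437)×(1.210191 - 2.100000)/(-0.110437 - 1.756170)
       = 1.262836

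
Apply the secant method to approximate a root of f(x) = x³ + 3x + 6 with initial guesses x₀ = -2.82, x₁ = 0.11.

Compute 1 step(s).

f(x) = x³ + 3x + 6
x₀ = -2.82, x₁ = 0.11

Secant formula: x_{n+1} = x_n - f(x_n)(x_n - x_{n-1})/(f(x_n) - f(x_{n-1}))

Iteration 1:
  f(-2.820000) = -24.885768
  f(0.110000) = 6.331331
  x_2 = 0.110000 - 6.331331×(0.110000 - (-2.820000))/(6.331331 - (-24.885768))
       = -0.484251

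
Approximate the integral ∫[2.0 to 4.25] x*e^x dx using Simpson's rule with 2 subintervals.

f(x) = x*e^x
a = 2.0, b = 4.25, n = 2
h = (b - a)/n = 1.125000

Simpson's rule: (h/3)[f(x₀) + 4f(x₁) + 2f(x₂) + ... + f(xₙ)]

x_0 = 2.0000, f(x_0) = 14.778112, coefficient = 1
x_1 = 3.1250, f(x_1) = 71.124672, coefficient = 4
x_2 = 4.2500, f(x_2) = 297.948002, coefficient = 1

I ≈ (1.125000/3) × 597.224803 = 223.959301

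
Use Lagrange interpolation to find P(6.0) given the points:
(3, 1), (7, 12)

Lagrange interpolation formula:
P(x) = Σ yᵢ × Lᵢ(x)
where Lᵢ(x) = Π_{j≠i} (x - xⱼ)/(xᵢ - xⱼ)

L_0(6.0) = (6.0 - 7)/(3 - 7) = 0.250000
L_1(6.0) = (6.0 - 3)/(7 - 3) = 0.750000

P(6.0) = 1×L_0(6.0) + 12×L_1(6.0)
P(6.0) = 9.250000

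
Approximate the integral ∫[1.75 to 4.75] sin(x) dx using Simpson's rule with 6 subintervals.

f(x) = sin(x)
a = 1.75, b = 4.75, n = 6
h = (b - a)/n = 0.500000

Simpson's rule: (h/3)[f(x₀) + 4f(x₁) + 2f(x₂) + ... + f(xₙ)]

x_0 = 1.7500, f(x_0) = 0.983986, coefficient = 1
x_1 = 2.2500, f(x_1) = 0.778073, coefficient = 4
x_2 = 2.7500, f(x_2) = 0.381661, coefficient = 2
x_3 = 3.2500, f(x_3) = -0.108195, coefficient = 4
x_4 = 3.7500, f(x_4) = -0.571561, coefficient = 2
x_5 = 4.2500, f(x_5) = -0.894989, coefficient = 4
x_6 = 4.7500, f(x_6) = -0.999293, coefficient = 1

I ≈ (0.500000/3) × -1.295553 = -0.215925
Exact value: -0.215848
Error: 0.000077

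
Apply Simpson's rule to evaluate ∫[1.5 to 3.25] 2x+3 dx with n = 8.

f(x) = 2x+3
a = 1.5, b = 3.25, n = 8
h = (b - a)/n = 0.218750

Simpson's rule: (h/3)[f(x₀) + 4f(x₁) + 2f(x₂) + ... + f(xₙ)]

x_0 = 1.5000, f(x_0) = 6.000000, coefficient = 1
x_1 = 1.7188, f(x_1) = 6.437500, coefficient = 4
x_2 = 1.9375, f(x_2) = 6.875000, coefficient = 2
x_3 = 2.1562, f(x_3) = 7.312500, coefficient = 4
x_4 = 2.3750, f(x_4) = 7.750000, coefficient = 2
x_5 = 2.5938, f(x_5) = 8.187500, coefficient = 4
x_6 = 2.8125, f(x_6) = 8.625000, coefficient = 2
x_7 = 3.0312, f(x_7) = 9.062500, coefficient = 4
x_8 = 3.2500, f(x_8) = 9.500000, coefficient = 1

I ≈ (0.218750/3) × 186.000000 = 13.562500
Exact value: 13.562500
Error: 0.000000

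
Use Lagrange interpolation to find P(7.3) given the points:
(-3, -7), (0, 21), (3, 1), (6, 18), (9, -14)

Lagrange interpolation formula:
P(x) = Σ yᵢ × Lᵢ(x)
where Lᵢ(x) = Π_{j≠i} (x - xⱼ)/(xᵢ - xⱼ)

L_0(7.3) = (7.3 - 0)/(-3 - 0) × (7.3 - 3)/(-3 - 3) × (7.3 - 6)/(-3 - 6) × (7.3 - 9)/(-3 - 9) = -0.035685
L_1(7.3) = (7.3 - (-3))/(0 - (-3)) × (7.3 - 3)/(0 - 3) × (7.3 - 6)/(0 - 6) × (7.3 - 9)/(0 - 9) = 0.201401
L_2(7.3) = (7.3 - (-3))/(3 - (-3)) × (7.3 - 0)/(3 - 0) × (7.3 - 6)/(3 - 6) × (7.3 - 9)/(3 - 9) = -0.512870
L_3(7.3) = (7.3 - (-3))/(6 - (-3)) × (7.3 - 0)/(6 - 0) × (7.3 - 3)/(6 - 3) × (7.3 - 9)/(6 - 9) = 1.130944
L_4(7.3) = (7.3 - (-3))/(9 - (-3)) × (7.3 - 0)/(9 - 0) × (7.3 - 3)/(9 - 3) × (7.3 - 6)/(9 - 6) = 0.216210

P(7.3) = (-7)×L_0(7.3) + 21×L_1(7.3) + 1×L_2(7.3) + 18×L_3(7.3) + (-14)×L_4(7.3)
P(7.3) = 21.296405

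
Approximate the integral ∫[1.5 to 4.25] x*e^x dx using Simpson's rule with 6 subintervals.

f(x) = x*e^x
a = 1.5, b = 4.25, n = 6
h = (b - a)/n = 0.458333

Simpson's rule: (h/3)[f(x₀) + 4f(x₁) + 2f(x₂) + ... + f(xₙ)]

x_0 = 1.5000, f(x_0) = 6.722534, coefficient = 1
x_1 = 1.9583, f(x_1) = 13.879697, coefficient = 4
x_2 = 2.4167, f(x_2) = 27.087053, coefficient = 2
x_3 = 2.8750, f(x_3) = 50.960594, coefficient = 4
x_4 = 3.3333, f(x_4) = 93.438750, coefficient = 2
x_5 = 3.7917, f(x_5) = 168.085427, coefficient = 4
x_6 = 4.2500, f(x_6) = 297.948002, coefficient = 1

I ≈ (0.458333/3) × 1477.425012 = 225.717710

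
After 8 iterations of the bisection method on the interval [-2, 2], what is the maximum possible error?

Bisection error bound: |error| ≤ (b-a)/2^n
|error| ≤ (2 - (-2))/2^8 = 4/2^8
|error| ≤ 0.0156250000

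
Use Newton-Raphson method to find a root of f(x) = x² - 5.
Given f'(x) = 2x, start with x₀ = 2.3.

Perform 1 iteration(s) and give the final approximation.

f(x) = x² - 5
f'(x) = 2x
x₀ = 2.3

Newton-Raphson formula: x_{n+1} = x_n - f(x_n)/f'(x_n)

Iteration 1:
  f(2.300000) = 0.290000
  f'(2.300000) = 4.600000
  x_1 = 2.300000 - 0.290000/4.600000 = 2.236957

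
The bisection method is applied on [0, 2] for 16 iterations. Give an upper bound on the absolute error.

Bisection error bound: |error| ≤ (b-a)/2^n
|error| ≤ (2 - 0)/2^16 = 2/2^16
|error| ≤ 0.0000305176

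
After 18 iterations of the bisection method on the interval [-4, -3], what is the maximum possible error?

Bisection error bound: |error| ≤ (b-a)/2^n
|error| ≤ (-3 - (-4))/2^18 = 1/2^18
|error| ≤ 0.0000038147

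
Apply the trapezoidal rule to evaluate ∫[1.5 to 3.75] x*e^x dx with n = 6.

f(x) = x*e^x
a = 1.5, b = 3.75, n = 6
h = (b - a)/n = 0.375000

Trapezoidal rule: (h/2)[f(x₀) + 2f(x₁) + 2f(x₂) + ... + f(xₙ)]

x_0 = 1.5000, f(x_0) = 6.722534, coefficient = 1
x_1 = 1.8750, f(x_1) = 12.226536, coefficient = 2
x_2 = 2.2500, f(x_2) = 21.347406, coefficient = 2
x_3 = 2.6250, f(x_3) = 36.237007, coefficient = 2
x_4 = 3.0000, f(x_4) = 60.256611, coefficient = 2
x_5 = 3.3750, f(x_5) = 98.631958, coefficient = 2
x_6 = 3.7500, f(x_6) = 159.454058, coefficient = 1

I ≈ (0.375000/2) × 623.575626 = 116.920430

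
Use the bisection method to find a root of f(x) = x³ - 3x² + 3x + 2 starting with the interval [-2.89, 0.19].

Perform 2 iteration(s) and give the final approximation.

f(x) = x³ - 3x² + 3x + 2
Initial interval: [-2.89, 0.19]

Iteration 1:
  c_1 = (-2.890000 + 0.190000)/2 = -1.350000
  f(c_1) = f(-1.350000) = -9.977875
  f(a) × f(c) ≥ 0, new interval: [-1.350000, 0.190000]
Iteration 2:
  c_2 = (-1.350000 + 0.190000)/2 = -0.580000
  f(c_2) = f(-0.580000) = -0.944312
  f(a) × f(c) ≥ 0, new interval: [-0.580000, 0.190000]

After 2 iteration(s), the approximation is c_2 = -0.580000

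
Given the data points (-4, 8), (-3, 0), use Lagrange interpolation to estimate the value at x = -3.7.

Lagrange interpolation formula:
P(x) = Σ yᵢ × Lᵢ(x)
where Lᵢ(x) = Π_{j≠i} (x - xⱼ)/(xᵢ - xⱼ)

L_0(-3.7) = (-3.7 - (-3))/(-4 - (-3)) = 0.700000
L_1(-3.7) = (-3.7 - (-4))/(-3 - (-4)) = 0.300000

P(-3.7) = 8×L_0(-3.7) + 0×L_1(-3.7)
P(-3.7) = 5.600000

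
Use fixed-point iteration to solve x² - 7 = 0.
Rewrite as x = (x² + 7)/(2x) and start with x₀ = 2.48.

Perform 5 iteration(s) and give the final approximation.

Equation: x² - 7 = 0
Fixed-point form: x = (x² + 7)/(2x)
x₀ = 2.48

x_1 = g(2.480000) = 2.651290
x_2 = g(2.651290) = 2.645757
x_3 = g(2.645757) = 2.645751
x_4 = g(2.645751) = 2.645751
x_5 = g(2.645751) = 2.645751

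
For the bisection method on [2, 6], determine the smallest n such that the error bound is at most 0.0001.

We need (b-a)/2^n ≤ 0.0001
(6 - 2)/2^n ≤ 0.0001
4/2^n ≤ 0.0001
2^n ≥ 40000
n ≥ log₂(40000) = 15.29
n ≥ 16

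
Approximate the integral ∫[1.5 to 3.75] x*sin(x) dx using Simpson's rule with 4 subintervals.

f(x) = x*sin(x)
a = 1.5, b = 3.75, n = 4
h = (b - a)/n = 0.562500

Simpson's rule: (h/3)[f(x₀) + 4f(x₁) + 2f(x₂) + ... + f(xₙ)]

x_0 = 1.5000, f(x_0) = 1.496242, coefficient = 1
x_1 = 2.0625, f(x_1) = 1.818155, coefficient = 4
x_2 = 2.6250, f(x_2) = 1.296541, coefficient = 2
x_3 = 3.1875, f(x_3) = -0.146278, coefficient = 4
x_4 = 3.7500, f(x_4) = -2.143355, coefficient = 1

I ≈ (0.562500/3) × 8.633477 = 1.618777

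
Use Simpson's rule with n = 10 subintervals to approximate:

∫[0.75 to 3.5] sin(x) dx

f(x) = sin(x)
a = 0.75, b = 3.5, n = 10
h = (b - a)/n = 0.275000

Simpson's rule: (h/3)[f(x₀) + 4f(x₁) + 2f(x₂) + ... + f(xₙ)]

x_0 = 0.7500, f(x_0) = 0.681639, coefficient = 1
x_1 = 1.0250, f(x_1) = 0.854714, coefficient = 4
x_2 = 1.3000, f(x_2) = 0.963558, coefficient = 2
x_3 = 1.5750, f(x_3) = 0.999991, coefficient = 4
x_4 = 1.8500, f(x_4) = 0.961275, coefficient = 2
x_5 = 2.1250, f(x_5) = 0.850320, coefficient = 4
x_6 = 2.4000, f(x_6) = 0.675463, coefficient = 2
x_7 = 2.6750, f(x_7) = 0.449846, coefficient = 4
x_8 = 2.9500, f(x_8) = 0.190423, coefficient = 2
x_9 = 3.2250, f(x_9) = -0.083311, coefficient = 4
x_10 = 3.5000, f(x_10) = -0.350783, coefficient = 1

I ≈ (0.275000/3) × 18.198535 = 1.668199
Exact value: 1.668146
Error: 0.000053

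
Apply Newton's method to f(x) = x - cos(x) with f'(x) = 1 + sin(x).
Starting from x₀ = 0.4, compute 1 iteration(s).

f(x) = x - cos(x)
f'(x) = 1 + sin(x)
x₀ = 0.4

Newton-Raphson formula: x_{n+1} = x_n - f(x_n)/f'(x_n)

Iteration 1:
  f(0.400000) = -0.521061
  f'(0.400000) = 1.389418
  x_1 = 0.400000 - (-0.521061)/1.389418 = 0.775021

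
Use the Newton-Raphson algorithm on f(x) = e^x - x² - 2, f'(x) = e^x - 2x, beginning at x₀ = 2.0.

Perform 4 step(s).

f(x) = e^x - x² - 2
f'(x) = e^x - 2x
x₀ = 2.0

Newton-Raphson formula: x_{n+1} = x_n - f(x_n)/f'(x_n)

Iteration 1:
  f(2.000000) = 1.389056
  f'(2.000000) = 3.389056
  x_1 = 2.000000 - 1.389056/3.389056 = 1.590135
Iteration 2:
  f(1.590135) = 0.375881
  f'(1.590135) = 1.724140
  x_2 = 1.590135 - 0.375881/1.724140 = 1.372124
Iteration 3:
  f(1.372124) = 0.060994
  f'(1.372124) = 1.199470
  x_3 = 1.372124 - 0.060994/1.199470 = 1.321273
Iteration 4:
  f(1.321273) = 0.002428
  f'(1.321273) = 1.105644
  x_4 = 1.321273 - 0.002428/1.105644 = 1.319077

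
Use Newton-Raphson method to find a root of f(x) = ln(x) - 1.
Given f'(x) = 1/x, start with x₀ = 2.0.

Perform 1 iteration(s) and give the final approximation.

f(x) = ln(x) - 1
f'(x) = 1/x
x₀ = 2.0

Newton-Raphson formula: x_{n+1} = x_n - f(x_n)/f'(x_n)

Iteration 1:
  f(2.000000) = -0.306853
  f'(2.000000) = 0.500000
  x_1 = 2.000000 - (-0.306853)/0.500000 = 2.613706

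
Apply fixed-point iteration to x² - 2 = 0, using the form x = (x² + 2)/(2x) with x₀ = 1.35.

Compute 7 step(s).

Equation: x² - 2 = 0
Fixed-point form: x = (x² + 2)/(2x)
x₀ = 1.35

x_1 = g(1.350000) = 1.415741
x_2 = g(1.415741) = 1.414214
x_3 = g(1.414214) = 1.414214
x_4 = g(1.414214) = 1.414214
x_5 = g(1.414214) = 1.414214
x_6 = g(1.414214) = 1.414214
x_7 = g(1.414214) = 1.414214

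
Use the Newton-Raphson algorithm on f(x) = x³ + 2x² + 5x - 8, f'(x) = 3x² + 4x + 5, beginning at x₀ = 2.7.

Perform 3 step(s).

f(x) = x³ + 2x² + 5x - 8
f'(x) = 3x² + 4x + 5
x₀ = 2.7

Newton-Raphson formula: x_{n+1} = x_n - f(x_n)/f'(x_n)

Iteration 1:
  f(2.700000) = 39.763000
  f'(2.700000) = 37.670000
  x_1 = 2.700000 - 39.763000/37.670000 = 1.644439
Iteration 2:
  f(1.644439) = 10.077404
  f'(1.644439) = 19.690289
  x_2 = 1.644439 - 10.077404/19.690289 = 1.132643
Iteration 3:
  f(1.132643) = 1.682019
  f'(1.132643) = 13.379212
  x_3 = 1.132643 - 1.682019/13.379212 = 1.006924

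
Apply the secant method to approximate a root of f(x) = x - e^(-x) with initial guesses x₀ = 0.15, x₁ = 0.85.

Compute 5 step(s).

f(x) = x - e^(-x)
x₀ = 0.15, x₁ = 0.85

Secant formula: x_{n+1} = x_n - f(x_n)(x_n - x_{n-1})/(f(x_n) - f(x_{n-1}))

Iteration 1:
  f(0.150000) = -0.710708
  f(0.850000) = 0.422585
  x_2 = 0.850000 - 0.422585×(0.850000 - 0.150000)/(0.422585 - (-0.710708))
       = 0.588982
Iteration 2:
  f(0.850000) = 0.422585
  f(0.588982) = 0.034091
  x_3 = 0.588982 - 0.034091×(0.588982 - 0.850000)/(0.034091 - 0.422585)
       = 0.566078
Iteration 3:
  f(0.588982) = 0.034091
  f(0.566078) = -0.001670
  x_4 = 0.566078 - (-0.001670)×(0.566078 - 0.588982)/(-0.001670 - 0.034091)
       = 0.567147
Iteration 4:
  f(0.566078) = -0.001670
  f(0.567147) = 0.000007
  x_5 = 0.567147 - 0.000007×(0.567147 - 0.566078)/(0.000007 - (-0.001670))
       = 0.567143
Iteration 5:
  f(0.567147) = 0.000007
  f(0.567143) = 0.000000
  x_6 = 0.567143 - 0.000000×(0.567143 - 0.567147)/(0.000000 - 0.000007)
       = 0.567143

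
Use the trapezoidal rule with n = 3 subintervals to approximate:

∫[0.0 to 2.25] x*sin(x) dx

f(x) = x*sin(x)
a = 0.0, b = 2.25, n = 3
h = (b - a)/n = 0.750000

Trapezoidal rule: (h/2)[f(x₀) + 2f(x₁) + 2f(x₂) + ... + f(xₙ)]

x_0 = 0.0000, f(x_0) = 0.000000, coefficient = 1
x_1 = 0.7500, f(x_1) = 0.511229, coefficient = 2
x_2 = 1.5000, f(x_2) = 1.496242, coefficient = 2
x_3 = 2.2500, f(x_3) = 1.750665, coefficient = 1

I ≈ (0.750000/2) × 5.765608 = 2.162103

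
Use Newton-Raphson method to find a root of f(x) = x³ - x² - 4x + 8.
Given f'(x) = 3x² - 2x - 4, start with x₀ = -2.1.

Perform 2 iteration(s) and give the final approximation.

f(x) = x³ - x² - 4x + 8
f'(x) = 3x² - 2x - 4
x₀ = -2.1

Newton-Raphson formula: x_{n+1} = x_n - f(x_n)/f'(x_n)

Iteration 1:
  f(-2.100000) = 2.729000
  f'(-2.100000) = 13.430000
  x_1 = -2.100000 - 2.729000/13.430000 = -2.303202
Iteration 2:
  f(-2.303202) = -0.309814
  f'(-2.303202) = 16.520619
  x_2 = -2.303202 - (-0.309814)/16.520619 = -2.284449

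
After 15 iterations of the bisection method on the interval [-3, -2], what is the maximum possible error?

Bisection error bound: |error| ≤ (b-a)/2^n
|error| ≤ (-2 - (-3))/2^15 = 1/2^15
|error| ≤ 0.0000305176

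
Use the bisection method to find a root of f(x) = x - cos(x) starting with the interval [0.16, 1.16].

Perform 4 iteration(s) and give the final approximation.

f(x) = x - cos(x)
Initial interval: [0.16, 1.16]

Iteration 1:
  c_1 = (0.160000 + 1.160000)/2 = 0.660000
  f(c_1) = f(0.660000) = -0.129992
  f(a) × f(c) ≥ 0, new interval: [0.660000, 1.160000]
Iteration 2:
  c_2 = (0.660000 + 1.160000)/2 = 0.910000
  f(c_2) = f(0.910000) = 0.296254
  f(a) × f(c) < 0, new interval: [0.660000, 0.910000]
Iteration 3:
  c_3 = (0.660000 + 0.910000)/2 = 0.785000
  f(c_3) = f(0.785000) = 0.077612
  f(a) × f(c) < 0, new interval: [0.660000, 0.785000]
Iteration 4:
  c_4 = (0.660000 + 0.785000)/2 = 0.722500
  f(c_4) = f(0.722500) = -0.027655
  f(a) × f(c) ≥ 0, new interval: [0.722500, 0.785000]

After 4 iteration(s), the approximation is c_4 = 0.722500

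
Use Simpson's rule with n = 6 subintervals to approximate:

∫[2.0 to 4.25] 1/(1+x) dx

f(x) = 1/(1+x)
a = 2.0, b = 4.25, n = 6
h = (b - a)/n = 0.375000

Simpson's rule: (h/3)[f(x₀) + 4f(x₁) + 2f(x₂) + ... + f(xₙ)]

x_0 = 2.0000, f(x_0) = 0.333333, coefficient = 1
x_1 = 2.3750, f(x_1) = 0.296296, coefficient = 4
x_2 = 2.7500, f(x_2) = 0.266667, coefficient = 2
x_3 = 3.1250, f(x_3) = 0.242424, coefficient = 4
x_4 = 3.5000, f(x_4) = 0.222222, coefficient = 2
x_5 = 3.8750, f(x_5) = 0.205128, coefficient = 4
x_6 = 4.2500, f(x_6) = 0.190476, coefficient = 1

I ≈ (0.375000/3) × 4.476982 = 0.559623
Exact value: 0.559616
Error: 0.000007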